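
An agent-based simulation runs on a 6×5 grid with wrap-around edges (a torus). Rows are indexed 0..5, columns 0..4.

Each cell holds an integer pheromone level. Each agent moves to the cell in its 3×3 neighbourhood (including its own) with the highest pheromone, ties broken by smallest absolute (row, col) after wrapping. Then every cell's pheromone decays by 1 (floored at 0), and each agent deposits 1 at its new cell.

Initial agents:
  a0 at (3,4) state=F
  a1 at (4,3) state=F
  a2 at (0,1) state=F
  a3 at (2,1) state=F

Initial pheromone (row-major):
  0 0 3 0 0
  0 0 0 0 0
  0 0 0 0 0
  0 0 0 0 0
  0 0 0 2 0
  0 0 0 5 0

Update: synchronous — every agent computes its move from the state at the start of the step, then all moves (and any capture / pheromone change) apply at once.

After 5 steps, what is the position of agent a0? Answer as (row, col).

t=1: a0@(4,3) a1@(5,3) a2@(0,2) a3@(1,0) | pheromone: 0 0 3 0 0 / 1 0 0 0 0 / 0 0 0 0 0 / 0 0 0 0 0 / 0 0 0 2 0 / 0 0 0 5 0
t=2: a0@(5,3) a1@(5,3) a2@(5,3) a3@(1,0) | pheromone: 0 0 2 0 0 / 1 0 0 0 0 / 0 0 0 0 0 / 0 0 0 0 0 / 0 0 0 1 0 / 0 0 0 7 0
t=3: a0@(5,3) a1@(5,3) a2@(5,3) a3@(1,0) | pheromone: 0 0 1 0 0 / 1 0 0 0 0 / 0 0 0 0 0 / 0 0 0 0 0 / 0 0 0 0 0 / 0 0 0 9 0
t=4: a0@(5,3) a1@(5,3) a2@(5,3) a3@(1,0) | pheromone: 0 0 0 0 0 / 1 0 0 0 0 / 0 0 0 0 0 / 0 0 0 0 0 / 0 0 0 0 0 / 0 0 0 11 0
t=5: a0@(5,3) a1@(5,3) a2@(5,3) a3@(1,0) | pheromone: 0 0 0 0 0 / 1 0 0 0 0 / 0 0 0 0 0 / 0 0 0 0 0 / 0 0 0 0 0 / 0 0 0 13 0

(5, 3)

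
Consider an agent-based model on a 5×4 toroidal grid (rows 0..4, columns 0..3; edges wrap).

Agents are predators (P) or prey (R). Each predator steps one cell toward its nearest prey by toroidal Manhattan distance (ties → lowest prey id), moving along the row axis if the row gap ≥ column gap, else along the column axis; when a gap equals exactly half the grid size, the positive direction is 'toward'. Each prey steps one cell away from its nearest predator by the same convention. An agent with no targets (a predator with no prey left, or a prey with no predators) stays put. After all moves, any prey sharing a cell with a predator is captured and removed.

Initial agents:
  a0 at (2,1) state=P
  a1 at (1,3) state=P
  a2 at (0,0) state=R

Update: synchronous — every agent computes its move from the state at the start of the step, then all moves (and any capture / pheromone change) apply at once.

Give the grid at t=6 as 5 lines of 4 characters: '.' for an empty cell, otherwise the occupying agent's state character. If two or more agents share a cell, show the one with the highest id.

t=1: a0@(1,1):P a1@(0,3):P a2@(4,0):R
t=2: a0@(0,1):P a1@(4,3):P a2@(3,0):R
t=3: a0@(4,1):P a1@(3,3):P a2@(2,0):R
t=4: a0@(3,1):P a1@(2,3):P a2@(1,0):R
t=5: a0@(2,1):P a1@(1,3):P a2@(0,0):R
t=6: a0@(1,1):P a1@(0,3):P a2@(4,0):R

...P
.P..
....
....
R...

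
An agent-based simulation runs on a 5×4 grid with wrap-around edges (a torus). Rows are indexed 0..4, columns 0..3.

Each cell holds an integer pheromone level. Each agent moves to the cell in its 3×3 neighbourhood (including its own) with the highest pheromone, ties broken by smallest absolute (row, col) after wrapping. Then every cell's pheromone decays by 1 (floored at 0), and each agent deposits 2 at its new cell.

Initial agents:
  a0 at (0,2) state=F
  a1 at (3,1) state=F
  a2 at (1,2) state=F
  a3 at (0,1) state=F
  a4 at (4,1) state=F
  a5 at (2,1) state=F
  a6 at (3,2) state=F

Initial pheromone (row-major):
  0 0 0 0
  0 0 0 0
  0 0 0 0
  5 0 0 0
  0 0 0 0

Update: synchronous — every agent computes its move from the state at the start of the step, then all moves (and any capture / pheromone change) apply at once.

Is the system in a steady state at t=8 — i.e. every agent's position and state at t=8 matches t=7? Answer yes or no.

t=1: a0@(0,1) a1@(3,0) a2@(0,1) a3@(0,0) a4@(3,0) a5@(3,0) a6@(2,1) | pheromone: 2 4 0 0 / 0 0 0 0 / 0 2 0 0 / 10 0 0 0 / 0 0 0 0
t=2: a0@(0,1) a1@(3,0) a2@(0,1) a3@(0,1) a4@(3,0) a5@(3,0) a6@(3,0) | pheromone: 1 9 0 0 / 0 0 0 0 / 0 1 0 0 / 17 0 0 0 / 0 0 0 0
t=3: a0@(0,1) a1@(3,0) a2@(0,1) a3@(0,1) a4@(3,0) a5@(3,0) a6@(3,0) | pheromone: 0 14 0 0 / 0 0 0 0 / 0 0 0 0 / 24 0 0 0 / 0 0 0 0
t=4: a0@(0,1) a1@(3,0) a2@(0,1) a3@(0,1) a4@(3,0) a5@(3,0) a6@(3,0) | pheromone: 0 19 0 0 / 0 0 0 0 / 0 0 0 0 / 31 0 0 0 / 0 0 0 0
t=5: a0@(0,1) a1@(3,0) a2@(0,1) a3@(0,1) a4@(3,0) a5@(3,0) a6@(3,0) | pheromone: 0 24 0 0 / 0 0 0 0 / 0 0 0 0 / 38 0 0 0 / 0 0 0 0
t=6: a0@(0,1) a1@(3,0) a2@(0,1) a3@(0,1) a4@(3,0) a5@(3,0) a6@(3,0) | pheromone: 0 29 0 0 / 0 0 0 0 / 0 0 0 0 / 45 0 0 0 / 0 0 0 0
t=7: a0@(0,1) a1@(3,0) a2@(0,1) a3@(0,1) a4@(3,0) a5@(3,0) a6@(3,0) | pheromone: 0 34 0 0 / 0 0 0 0 / 0 0 0 0 / 52 0 0 0 / 0 0 0 0
t=8: a0@(0,1) a1@(3,0) a2@(0,1) a3@(0,1) a4@(3,0) a5@(3,0) a6@(3,0) | pheromone: 0 39 0 0 / 0 0 0 0 / 0 0 0 0 / 59 0 0 0 / 0 0 0 0

yes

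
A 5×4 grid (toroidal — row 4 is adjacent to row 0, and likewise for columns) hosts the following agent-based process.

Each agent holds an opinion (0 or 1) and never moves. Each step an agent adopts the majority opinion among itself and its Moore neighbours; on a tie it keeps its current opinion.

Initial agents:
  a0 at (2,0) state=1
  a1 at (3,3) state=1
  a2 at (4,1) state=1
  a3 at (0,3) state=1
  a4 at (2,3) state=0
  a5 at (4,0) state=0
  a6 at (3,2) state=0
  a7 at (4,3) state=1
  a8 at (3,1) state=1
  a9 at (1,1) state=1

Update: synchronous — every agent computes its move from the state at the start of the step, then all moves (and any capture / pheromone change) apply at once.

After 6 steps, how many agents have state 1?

10

t=1: a0@(2,0):1 a1@(3,3):1 a2@(4,1):1 a3@(0,3):1 a4@(2,3):0 a5@(4,0):1 a6@(3,2):1 a7@(4,3):1 a8@(3,1):1 a9@(1,1):1
t=2: a0@(2,0):1 a1@(3,3):1 a2@(4,1):1 a3@(0,3):1 a4@(2,3):1 a5@(4,0):1 a6@(3,2):1 a7@(4,3):1 a8@(3,1):1 a9@(1,1):1
t=3: (unchanged — steady state)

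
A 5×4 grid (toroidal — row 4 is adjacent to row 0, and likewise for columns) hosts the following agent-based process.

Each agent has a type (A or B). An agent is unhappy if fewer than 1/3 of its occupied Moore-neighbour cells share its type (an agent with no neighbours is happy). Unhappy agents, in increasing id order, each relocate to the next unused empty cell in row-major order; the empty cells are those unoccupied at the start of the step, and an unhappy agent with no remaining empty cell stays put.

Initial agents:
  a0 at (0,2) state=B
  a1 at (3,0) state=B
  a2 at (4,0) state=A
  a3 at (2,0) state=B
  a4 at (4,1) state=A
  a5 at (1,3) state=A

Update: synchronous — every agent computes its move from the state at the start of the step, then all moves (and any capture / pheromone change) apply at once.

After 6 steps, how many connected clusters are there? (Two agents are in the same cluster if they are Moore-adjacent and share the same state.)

t=1: a0@(0,0):B a1@(3,0):B a2@(4,0):A a3@(2,0):B a4@(4,1):A a5@(0,1):A
t=2: a0@(0,2):B a1@(3,0):B a2@(4,0):A a3@(2,0):B a4@(4,1):A a5@(0,1):A
t=3: a0@(0,0):B a1@(3,0):B a2@(4,0):A a3@(2,0):B a4@(4,1):A a5@(0,1):A
t=4: a0@(0,2):B a1@(3,0):B a2@(4,0):A a3@(2,0):B a4@(4,1):A a5@(0,1):A
t=5: a0@(0,0):B a1@(3,0):B a2@(4,0):A a3@(2,0):B a4@(4,1):A a5@(0,1):A
t=6: a0@(0,2):B a1@(3,0):B a2@(4,0):A a3@(2,0):B a4@(4,1):A a5@(0,1):A

3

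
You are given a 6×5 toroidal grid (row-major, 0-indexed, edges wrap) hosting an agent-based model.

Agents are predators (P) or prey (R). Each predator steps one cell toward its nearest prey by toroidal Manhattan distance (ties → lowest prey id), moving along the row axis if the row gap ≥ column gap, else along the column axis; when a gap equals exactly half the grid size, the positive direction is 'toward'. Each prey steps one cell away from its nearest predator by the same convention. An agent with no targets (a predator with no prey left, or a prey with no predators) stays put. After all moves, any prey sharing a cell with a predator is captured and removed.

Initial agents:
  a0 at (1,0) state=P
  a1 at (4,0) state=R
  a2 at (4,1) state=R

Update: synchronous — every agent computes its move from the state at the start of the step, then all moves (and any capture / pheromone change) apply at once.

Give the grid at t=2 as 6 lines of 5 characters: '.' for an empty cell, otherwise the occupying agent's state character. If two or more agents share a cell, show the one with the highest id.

.....
.....
.....
P....
RR...
.....

t=1: a0@(2,0):P a1@(3,0):R a2@(3,1):R
t=2: a0@(3,0):P a1@(4,0):R a2@(4,1):R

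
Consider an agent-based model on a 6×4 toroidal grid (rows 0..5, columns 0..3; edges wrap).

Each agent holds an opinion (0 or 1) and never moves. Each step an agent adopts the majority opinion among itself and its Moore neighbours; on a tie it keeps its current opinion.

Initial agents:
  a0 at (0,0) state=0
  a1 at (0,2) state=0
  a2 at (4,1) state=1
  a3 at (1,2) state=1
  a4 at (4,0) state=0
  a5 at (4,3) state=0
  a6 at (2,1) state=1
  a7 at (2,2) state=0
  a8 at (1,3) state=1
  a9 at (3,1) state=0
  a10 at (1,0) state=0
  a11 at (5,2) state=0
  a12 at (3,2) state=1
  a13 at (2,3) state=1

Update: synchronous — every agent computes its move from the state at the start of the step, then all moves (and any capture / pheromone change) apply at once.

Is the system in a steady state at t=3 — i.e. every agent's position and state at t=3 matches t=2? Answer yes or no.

t=1: a0@(0,0):0 a1@(0,2):0 a2@(4,1):0 a3@(1,2):1 a4@(4,0):0 a5@(4,3):0 a6@(2,1):1 a7@(2,2):1 a8@(1,3):0 a9@(3,1):0 a10@(1,0):1 a11@(5,2):0 a12@(3,2):1 a13@(2,3):1
t=2: a0@(0,0):0 a1@(0,2):0 a2@(4,1):0 a3@(1,2):1 a4@(4,0):0 a5@(4,3):0 a6@(2,1):1 a7@(2,2):1 a8@(1,3):1 a9@(3,1):0 a10@(1,0):1 a11@(5,2):0 a12@(3,2):1 a13@(2,3):1
t=3: a0@(0,0):1 a1@(0,2):0 a2@(4,1):0 a3@(1,2):1 a4@(4,0):0 a5@(4,3):0 a6@(2,1):1 a7@(2,2):1 a8@(1,3):1 a9@(3,1):0 a10@(1,0):1 a11@(5,2):0 a12@(3,2):1 a13@(2,3):1

no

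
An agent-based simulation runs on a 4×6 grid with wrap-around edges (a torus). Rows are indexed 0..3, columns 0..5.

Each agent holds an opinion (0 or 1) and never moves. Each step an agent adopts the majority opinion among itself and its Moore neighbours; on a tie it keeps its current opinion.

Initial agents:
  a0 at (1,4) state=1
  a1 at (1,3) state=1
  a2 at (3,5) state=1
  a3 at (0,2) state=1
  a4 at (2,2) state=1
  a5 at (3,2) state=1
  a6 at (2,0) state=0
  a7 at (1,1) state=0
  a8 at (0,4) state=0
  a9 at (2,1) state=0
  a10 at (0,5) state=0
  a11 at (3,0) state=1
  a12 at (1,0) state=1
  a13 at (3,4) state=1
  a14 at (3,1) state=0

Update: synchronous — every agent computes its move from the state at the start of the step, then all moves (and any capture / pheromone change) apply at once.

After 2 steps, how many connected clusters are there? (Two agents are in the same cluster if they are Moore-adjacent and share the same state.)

t=1: a0@(1,4):1 a1@(1,3):1 a2@(3,5):1 a3@(0,2):1 a4@(2,2):1 a5@(3,2):1 a6@(2,0):0 a7@(1,1):0 a8@(0,4):1 a9@(2,1):0 a10@(0,5):1 a11@(3,0):0 a12@(1,0):0 a13@(3,4):1 a14@(3,1):1
t=2: (unchanged — steady state)

2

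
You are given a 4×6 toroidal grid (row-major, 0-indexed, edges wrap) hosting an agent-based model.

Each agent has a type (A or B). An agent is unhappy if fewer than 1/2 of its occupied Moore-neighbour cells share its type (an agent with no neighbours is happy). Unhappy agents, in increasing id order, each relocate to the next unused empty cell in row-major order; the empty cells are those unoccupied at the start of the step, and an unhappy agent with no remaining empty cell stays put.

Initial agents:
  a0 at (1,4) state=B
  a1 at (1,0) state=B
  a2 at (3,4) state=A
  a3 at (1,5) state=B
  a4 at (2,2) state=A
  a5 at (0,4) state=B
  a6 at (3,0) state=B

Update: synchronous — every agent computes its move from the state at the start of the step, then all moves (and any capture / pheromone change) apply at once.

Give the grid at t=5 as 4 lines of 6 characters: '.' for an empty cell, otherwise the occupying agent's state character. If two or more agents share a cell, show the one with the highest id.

t=1: a0@(1,4):B a1@(1,0):B a2@(0,0):A a3@(1,5):B a4@(2,2):A a5@(0,4):B a6@(3,0):B
t=2: a0@(1,4):B a1@(1,0):B a2@(0,1):A a3@(1,5):B a4@(2,2):A a5@(0,4):B a6@(0,2):B
t=3: a0@(1,4):B a1@(1,0):B a2@(0,0):A a3@(1,5):B a4@(2,2):A a5@(0,4):B a6@(0,3):B
t=4: a0@(1,4):B a1@(1,0):B a2@(0,1):A a3@(1,5):B a4@(2,2):A a5@(0,4):B a6@(0,3):B
t=5: a0@(1,4):B a1@(1,0):B a2@(0,0):A a3@(1,5):B a4@(2,2):A a5@(0,4):B a6@(0,3):B

A..BB.
B...BB
..A...
......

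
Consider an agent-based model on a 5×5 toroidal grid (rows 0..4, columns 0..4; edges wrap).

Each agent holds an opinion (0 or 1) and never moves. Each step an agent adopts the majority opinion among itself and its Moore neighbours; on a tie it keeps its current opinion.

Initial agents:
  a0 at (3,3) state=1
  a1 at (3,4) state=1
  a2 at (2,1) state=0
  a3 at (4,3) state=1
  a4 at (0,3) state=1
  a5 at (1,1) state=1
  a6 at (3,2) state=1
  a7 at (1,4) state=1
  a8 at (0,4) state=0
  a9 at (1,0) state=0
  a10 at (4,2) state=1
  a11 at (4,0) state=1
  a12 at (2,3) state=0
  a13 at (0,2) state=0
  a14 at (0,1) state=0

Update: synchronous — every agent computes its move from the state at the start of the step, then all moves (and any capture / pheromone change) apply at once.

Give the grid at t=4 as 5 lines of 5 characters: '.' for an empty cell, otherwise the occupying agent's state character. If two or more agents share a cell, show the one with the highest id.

.0111
00..1
.0.1.
..111
1.11.

t=1: a0@(3,3):1 a1@(3,4):1 a2@(2,1):0 a3@(4,3):1 a4@(0,3):1 a5@(1,1):0 a6@(3,2):1 a7@(1,4):0 a8@(0,4):1 a9@(1,0):0 a10@(4,2):1 a11@(4,0):1 a12@(2,3):1 a13@(0,2):1 a14@(0,1):0
t=2: a0@(3,3):1 a1@(3,4):1 a2@(2,1):0 a3@(4,3):1 a4@(0,3):1 a5@(1,1):0 a6@(3,2):1 a7@(1,4):1 a8@(0,4):1 a9@(1,0):0 a10@(4,2):1 a11@(4,0):1 a12@(2,3):1 a13@(0,2):1 a14@(0,1):0
t=3: (unchanged — steady state)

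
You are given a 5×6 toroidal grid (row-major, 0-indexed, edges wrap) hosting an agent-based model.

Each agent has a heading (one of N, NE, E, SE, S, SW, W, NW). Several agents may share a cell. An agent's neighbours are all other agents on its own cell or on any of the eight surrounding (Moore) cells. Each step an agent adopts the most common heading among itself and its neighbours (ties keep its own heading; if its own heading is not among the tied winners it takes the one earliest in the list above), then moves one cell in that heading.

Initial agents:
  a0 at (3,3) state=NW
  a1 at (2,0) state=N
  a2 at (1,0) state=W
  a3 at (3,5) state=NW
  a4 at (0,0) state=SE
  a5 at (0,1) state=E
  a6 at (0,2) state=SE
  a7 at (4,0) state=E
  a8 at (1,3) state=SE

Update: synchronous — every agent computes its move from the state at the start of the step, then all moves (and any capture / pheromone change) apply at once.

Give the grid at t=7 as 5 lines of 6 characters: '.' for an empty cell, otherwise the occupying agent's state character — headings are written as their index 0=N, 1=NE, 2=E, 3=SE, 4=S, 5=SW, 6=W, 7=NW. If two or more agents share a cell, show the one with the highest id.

.22...
.2....
...3..
....3.
.2..3.

t=1: a0@(2,2):NW a1@(1,0):N a2@(1,5):W a3@(2,4):NW a4@(0,1):E a5@(0,2):E a6@(1,3):SE a7@(4,1):E a8@(2,4):SE
t=2: a0@(1,1):NW a1@(0,0):N a2@(1,4):W a3@(3,5):SE a4@(0,2):E a5@(0,3):E a6@(2,4):SE a7@(4,2):E a8@(3,5):SE
t=3: a0@(0,0):NW a1@(4,0):N a2@(1,3):W a3@(4,0):SE a4@(0,3):E a5@(0,4):E a6@(3,5):SE a7@(4,3):E a8@(4,0):SE
t=4: a0@(1,1):SE a1@(0,1):SE a2@(1,4):E a3@(0,1):SE a4@(0,4):E a5@(0,5):E a6@(4,0):SE a7@(4,4):E a8@(0,1):SE
t=5: a0@(2,2):SE a1@(1,2):SE a2@(1,5):E a3@(1,2):SE a4@(0,5):E a5@(0,0):E a6@(0,1):SE a7@(4,5):E a8@(1,2):SE
t=6: a0@(3,3):SE a1@(2,3):SE a2@(1,0):E a3@(2,3):SE a4@(0,0):E a5@(0,1):E a6@(1,2):SE a7@(4,0):E a8@(2,3):SE
t=7: a0@(4,4):SE a1@(3,4):SE a2@(1,1):E a3@(3,4):SE a4@(0,1):E a5@(0,2):E a6@(2,3):SE a7@(4,1):E a8@(3,4):SE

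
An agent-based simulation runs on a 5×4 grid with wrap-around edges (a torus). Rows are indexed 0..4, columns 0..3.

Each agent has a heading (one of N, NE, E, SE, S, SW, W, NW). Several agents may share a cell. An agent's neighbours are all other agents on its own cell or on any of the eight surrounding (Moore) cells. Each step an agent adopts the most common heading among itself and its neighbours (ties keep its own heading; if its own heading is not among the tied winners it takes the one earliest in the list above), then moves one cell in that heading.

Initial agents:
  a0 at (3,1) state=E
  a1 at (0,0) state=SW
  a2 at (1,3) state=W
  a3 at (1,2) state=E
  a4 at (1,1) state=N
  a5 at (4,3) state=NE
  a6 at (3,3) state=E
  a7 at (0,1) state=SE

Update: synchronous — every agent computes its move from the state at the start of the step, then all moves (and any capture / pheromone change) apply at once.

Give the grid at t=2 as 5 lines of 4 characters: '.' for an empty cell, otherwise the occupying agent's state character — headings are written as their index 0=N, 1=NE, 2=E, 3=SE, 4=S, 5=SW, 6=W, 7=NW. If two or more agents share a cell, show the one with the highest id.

t=1: a0@(3,2):E a1@(1,3):SW a2@(1,2):W a3@(1,3):E a4@(0,1):N a5@(3,0):NE a6@(3,0):E a7@(1,2):SE
t=2: a0@(3,3):E a1@(2,2):SW a2@(1,1):W a3@(1,0):E a4@(4,1):N a5@(2,1):NE a6@(3,1):E a7@(2,3):SE

....
26..
.153
.2.2
.0..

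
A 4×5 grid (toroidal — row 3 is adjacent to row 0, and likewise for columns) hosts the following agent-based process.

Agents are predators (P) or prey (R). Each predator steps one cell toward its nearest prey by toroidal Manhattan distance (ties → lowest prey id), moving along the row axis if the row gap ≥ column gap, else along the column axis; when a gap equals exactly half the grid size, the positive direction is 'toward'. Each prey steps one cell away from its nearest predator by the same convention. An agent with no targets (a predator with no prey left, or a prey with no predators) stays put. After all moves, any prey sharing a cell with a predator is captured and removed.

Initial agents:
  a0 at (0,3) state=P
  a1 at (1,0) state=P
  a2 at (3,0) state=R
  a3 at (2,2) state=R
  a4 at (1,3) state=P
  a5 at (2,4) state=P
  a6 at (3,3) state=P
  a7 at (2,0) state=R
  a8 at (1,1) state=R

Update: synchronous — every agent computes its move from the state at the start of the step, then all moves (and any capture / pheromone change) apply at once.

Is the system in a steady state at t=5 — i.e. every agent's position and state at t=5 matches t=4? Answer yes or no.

no

t=1: a0@(0,4):P a1@(2,0):P a3@(3,2):R a4@(2,3):P a5@(2,0):P a6@(3,4):P a7@(3,0):R a8@(1,2):R
t=2: a0@(3,4):P a1@(3,0):P a3@(0,2):R a4@(3,3):P a5@(3,0):P a6@(3,0):P a7@(0,0):R a8@(0,2):R
t=3: a0@(0,4):P a1@(0,0):P a3@(1,2):R a4@(0,3):P a5@(0,0):P a6@(0,0):P a7@(1,0):R a8@(1,2):R
t=4: a0@(1,4):P a1@(1,0):P a3@(2,2):R a4@(1,3):P a5@(1,0):P a6@(1,0):P a7@(2,0):R a8@(2,2):R
t=5: a0@(2,4):P a1@(2,0):P a3@(3,2):R a4@(2,3):P a5@(2,0):P a6@(2,0):P a7@(3,0):R a8@(3,2):R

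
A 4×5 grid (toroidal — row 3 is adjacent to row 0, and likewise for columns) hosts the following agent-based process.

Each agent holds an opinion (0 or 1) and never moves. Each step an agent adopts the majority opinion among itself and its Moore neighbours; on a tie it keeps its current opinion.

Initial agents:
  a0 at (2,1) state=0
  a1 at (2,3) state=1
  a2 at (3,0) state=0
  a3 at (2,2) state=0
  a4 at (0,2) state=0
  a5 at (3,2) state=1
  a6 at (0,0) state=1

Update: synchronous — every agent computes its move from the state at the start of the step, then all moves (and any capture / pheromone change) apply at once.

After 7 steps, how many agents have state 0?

6

t=1: a0@(2,1):0 a1@(2,3):1 a2@(3,0):0 a3@(2,2):0 a4@(0,2):0 a5@(3,2):0 a6@(0,0):1
t=2: a0@(2,1):0 a1@(2,3):0 a2@(3,0):0 a3@(2,2):0 a4@(0,2):0 a5@(3,2):0 a6@(0,0):1
t=3: (unchanged — steady state)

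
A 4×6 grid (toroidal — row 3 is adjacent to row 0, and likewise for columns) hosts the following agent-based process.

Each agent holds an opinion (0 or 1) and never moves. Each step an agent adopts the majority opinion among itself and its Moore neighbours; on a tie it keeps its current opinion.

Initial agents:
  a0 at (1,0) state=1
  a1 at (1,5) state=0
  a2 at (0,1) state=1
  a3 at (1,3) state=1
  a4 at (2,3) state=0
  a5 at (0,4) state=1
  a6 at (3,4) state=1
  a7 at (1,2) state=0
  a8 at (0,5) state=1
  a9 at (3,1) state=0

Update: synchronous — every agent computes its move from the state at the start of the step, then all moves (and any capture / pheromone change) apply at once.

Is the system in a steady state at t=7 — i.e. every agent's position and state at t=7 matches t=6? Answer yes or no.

t=1: a0@(1,0):1 a1@(1,5):1 a2@(0,1):1 a3@(1,3):1 a4@(2,3):0 a5@(0,4):1 a6@(3,4):1 a7@(1,2):0 a8@(0,5):1 a9@(3,1):0
t=2: (unchanged — steady state)

yes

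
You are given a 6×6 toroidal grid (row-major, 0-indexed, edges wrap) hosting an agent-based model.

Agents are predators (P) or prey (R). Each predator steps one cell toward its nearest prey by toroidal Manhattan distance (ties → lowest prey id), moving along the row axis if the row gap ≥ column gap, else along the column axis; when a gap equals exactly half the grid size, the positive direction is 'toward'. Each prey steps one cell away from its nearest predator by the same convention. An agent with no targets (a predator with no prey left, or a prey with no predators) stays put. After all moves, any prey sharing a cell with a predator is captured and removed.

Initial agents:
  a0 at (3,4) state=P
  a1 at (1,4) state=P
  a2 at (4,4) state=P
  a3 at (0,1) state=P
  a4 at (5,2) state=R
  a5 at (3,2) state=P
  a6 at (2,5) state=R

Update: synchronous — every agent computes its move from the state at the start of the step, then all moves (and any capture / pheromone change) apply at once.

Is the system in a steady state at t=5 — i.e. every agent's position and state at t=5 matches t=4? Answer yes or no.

t=1: a0@(2,4):P a1@(2,4):P a2@(4,3):P a3@(5,1):P a5@(4,2):P a6@(1,5):R
t=2: a0@(1,4):P a1@(1,4):P a2@(5,3):P a3@(0,1):P a5@(5,2):P a6@(0,5):R
t=3: a0@(0,4):P a1@(0,4):P a2@(5,4):P a3@(0,0):P a5@(5,3):P a6@(5,5):R
t=4: a0@(5,4):P a1@(5,4):P a2@(5,5):P a3@(5,0):P a5@(5,4):P
t=5: (unchanged — steady state)

yes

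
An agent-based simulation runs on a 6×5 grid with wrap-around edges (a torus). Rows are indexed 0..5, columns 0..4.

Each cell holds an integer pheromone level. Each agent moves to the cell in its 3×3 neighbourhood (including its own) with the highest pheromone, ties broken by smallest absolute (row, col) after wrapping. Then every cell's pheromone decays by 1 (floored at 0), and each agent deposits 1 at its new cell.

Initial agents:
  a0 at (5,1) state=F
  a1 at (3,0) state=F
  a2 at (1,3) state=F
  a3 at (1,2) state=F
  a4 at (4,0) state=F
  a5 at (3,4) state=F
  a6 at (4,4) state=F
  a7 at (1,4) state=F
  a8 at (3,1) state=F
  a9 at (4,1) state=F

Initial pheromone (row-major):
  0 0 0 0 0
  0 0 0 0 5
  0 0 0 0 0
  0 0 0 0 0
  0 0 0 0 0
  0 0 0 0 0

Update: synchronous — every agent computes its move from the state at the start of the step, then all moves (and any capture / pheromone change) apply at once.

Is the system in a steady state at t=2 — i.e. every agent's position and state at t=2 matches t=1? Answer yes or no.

t=1: a0@(0,0) a1@(2,0) a2@(1,4) a3@(0,1) a4@(3,0) a5@(2,0) a6@(3,0) a7@(1,4) a8@(2,0) a9@(3,0) | pheromone: 1 1 0 0 0 / 0 0 0 0 6 / 3 0 0 0 0 / 3 0 0 0 0 / 0 0 0 0 0 / 0 0 0 0 0
t=2: a0@(1,4) a1@(1,4) a2@(1,4) a3@(0,0) a4@(2,0) a5@(1,4) a6@(2,0) a7@(1,4) a8@(1,4) a9@(2,0) | pheromone: 1 0 0 0 0 / 0 0 0 0 11 / 5 0 0 0 0 / 2 0 0 0 0 / 0 0 0 0 0 / 0 0 0 0 0

no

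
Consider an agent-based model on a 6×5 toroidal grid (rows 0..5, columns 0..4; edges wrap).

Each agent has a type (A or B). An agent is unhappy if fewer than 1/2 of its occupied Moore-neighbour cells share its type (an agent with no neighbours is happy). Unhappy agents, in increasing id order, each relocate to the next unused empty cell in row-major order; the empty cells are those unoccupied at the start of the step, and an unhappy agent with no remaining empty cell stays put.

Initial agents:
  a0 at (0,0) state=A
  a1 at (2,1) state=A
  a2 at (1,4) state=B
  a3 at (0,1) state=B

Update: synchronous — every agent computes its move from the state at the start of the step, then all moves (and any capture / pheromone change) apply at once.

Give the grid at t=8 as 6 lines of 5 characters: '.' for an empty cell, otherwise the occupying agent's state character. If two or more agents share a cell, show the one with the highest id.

t=1: a0@(0,2):A a1@(2,1):A a2@(0,3):B a3@(0,4):B
t=2: a0@(0,0):A a1@(2,1):A a2@(0,3):B a3@(0,4):B
t=3: a0@(0,1):A a1@(2,1):A a2@(0,3):B a3@(0,4):B
t=4: (unchanged — steady state)

.A.BB
.....
.A...
.....
.....
.....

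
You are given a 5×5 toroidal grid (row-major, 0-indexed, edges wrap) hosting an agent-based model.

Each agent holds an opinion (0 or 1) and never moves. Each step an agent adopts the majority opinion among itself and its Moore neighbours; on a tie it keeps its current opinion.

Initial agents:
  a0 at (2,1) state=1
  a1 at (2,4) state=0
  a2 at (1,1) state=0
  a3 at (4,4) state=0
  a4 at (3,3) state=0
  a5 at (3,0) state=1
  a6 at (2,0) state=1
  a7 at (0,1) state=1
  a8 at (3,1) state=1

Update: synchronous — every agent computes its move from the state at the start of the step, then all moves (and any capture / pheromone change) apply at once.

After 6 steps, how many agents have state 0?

t=1: a0@(2,1):1 a1@(2,4):0 a2@(1,1):1 a3@(4,4):0 a4@(3,3):0 a5@(3,0):1 a6@(2,0):1 a7@(0,1):1 a8@(3,1):1
t=2: (unchanged — steady state)

3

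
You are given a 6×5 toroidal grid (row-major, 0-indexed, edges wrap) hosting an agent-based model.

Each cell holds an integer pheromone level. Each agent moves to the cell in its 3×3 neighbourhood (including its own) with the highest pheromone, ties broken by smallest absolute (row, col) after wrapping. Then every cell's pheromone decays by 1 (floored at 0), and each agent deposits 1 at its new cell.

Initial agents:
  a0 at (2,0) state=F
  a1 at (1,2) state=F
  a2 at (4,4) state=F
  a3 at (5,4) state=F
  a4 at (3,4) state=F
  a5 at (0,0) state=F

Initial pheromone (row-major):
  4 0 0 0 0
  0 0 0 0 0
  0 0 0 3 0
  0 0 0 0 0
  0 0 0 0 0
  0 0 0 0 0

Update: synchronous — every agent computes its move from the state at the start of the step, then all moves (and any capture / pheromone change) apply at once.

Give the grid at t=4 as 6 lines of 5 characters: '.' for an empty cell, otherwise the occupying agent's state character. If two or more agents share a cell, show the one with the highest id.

t=1: a0@(1,0) a1@(2,3) a2@(3,0) a3@(0,0) a4@(2,3) a5@(0,0) | pheromone: 5 0 0 0 0 / 1 0 0 0 0 / 0 0 0 4 0 / 1 0 0 0 0 / 0 0 0 0 0 / 0 0 0 0 0
t=2: a0@(0,0) a1@(2,3) a2@(3,0) a3@(0,0) a4@(2,3) a5@(0,0) | pheromone: 7 0 0 0 0 / 0 0 0 0 0 / 0 0 0 5 0 / 1 0 0 0 0 / 0 0 0 0 0 / 0 0 0 0 0
t=3: a0@(0,0) a1@(2,3) a2@(3,0) a3@(0,0) a4@(2,3) a5@(0,0) | pheromone: 9 0 0 0 0 / 0 0 0 0 0 / 0 0 0 6 0 / 1 0 0 0 0 / 0 0 0 0 0 / 0 0 0 0 0
t=4: a0@(0,0) a1@(2,3) a2@(3,0) a3@(0,0) a4@(2,3) a5@(0,0) | pheromone: 11 0 0 0 0 / 0 0 0 0 0 / 0 0 0 7 0 / 1 0 0 0 0 / 0 0 0 0 0 / 0 0 0 0 0

F....
.....
...F.
F....
.....
.....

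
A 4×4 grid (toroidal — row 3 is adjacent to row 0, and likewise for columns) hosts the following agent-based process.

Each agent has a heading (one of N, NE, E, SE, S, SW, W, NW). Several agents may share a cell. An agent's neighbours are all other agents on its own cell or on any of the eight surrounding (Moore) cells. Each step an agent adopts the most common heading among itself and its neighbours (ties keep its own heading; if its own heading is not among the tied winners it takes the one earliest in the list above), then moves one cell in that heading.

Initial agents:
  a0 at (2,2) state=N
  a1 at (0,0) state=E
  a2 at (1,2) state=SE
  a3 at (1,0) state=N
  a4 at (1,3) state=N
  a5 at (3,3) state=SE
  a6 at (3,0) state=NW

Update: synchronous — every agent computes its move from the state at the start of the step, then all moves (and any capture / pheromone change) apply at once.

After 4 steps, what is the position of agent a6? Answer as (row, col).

(3, 3)

t=1: a0@(1,2):N a1@(3,0):N a2@(0,2):N a3@(0,0):N a4@(0,3):N a5@(0,0):SE a6@(2,3):NW
t=2: a0@(0,2):N a1@(2,0):N a2@(3,2):N a3@(3,0):N a4@(3,3):N a5@(3,0):N a6@(1,3):N
t=3: a0@(3,2):N a1@(1,0):N a2@(2,2):N a3@(2,0):N a4@(2,3):N a5@(2,0):N a6@(0,3):N
t=4: a0@(2,2):N a1@(0,0):N a2@(1,2):N a3@(1,0):N a4@(1,3):N a5@(1,0):N a6@(3,3):N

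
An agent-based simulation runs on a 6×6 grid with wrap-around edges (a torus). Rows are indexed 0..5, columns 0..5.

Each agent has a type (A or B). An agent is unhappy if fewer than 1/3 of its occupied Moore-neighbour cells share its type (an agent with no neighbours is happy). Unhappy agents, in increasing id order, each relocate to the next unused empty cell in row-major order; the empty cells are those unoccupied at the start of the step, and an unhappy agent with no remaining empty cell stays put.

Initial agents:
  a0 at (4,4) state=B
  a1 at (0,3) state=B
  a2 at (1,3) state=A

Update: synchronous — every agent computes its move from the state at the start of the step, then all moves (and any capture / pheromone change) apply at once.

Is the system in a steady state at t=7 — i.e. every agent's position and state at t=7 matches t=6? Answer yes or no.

no

t=1: a0@(4,4):B a1@(0,0):B a2@(0,1):A
t=2: a0@(4,4):B a1@(0,2):B a2@(0,3):A
t=3: a0@(4,4):B a1@(0,0):B a2@(0,1):A
t=4: a0@(4,4):B a1@(0,2):B a2@(0,3):A
t=5: a0@(4,4):B a1@(0,0):B a2@(0,1):A
t=6: a0@(4,4):B a1@(0,2):B a2@(0,3):A
t=7: a0@(4,4):B a1@(0,0):B a2@(0,1):A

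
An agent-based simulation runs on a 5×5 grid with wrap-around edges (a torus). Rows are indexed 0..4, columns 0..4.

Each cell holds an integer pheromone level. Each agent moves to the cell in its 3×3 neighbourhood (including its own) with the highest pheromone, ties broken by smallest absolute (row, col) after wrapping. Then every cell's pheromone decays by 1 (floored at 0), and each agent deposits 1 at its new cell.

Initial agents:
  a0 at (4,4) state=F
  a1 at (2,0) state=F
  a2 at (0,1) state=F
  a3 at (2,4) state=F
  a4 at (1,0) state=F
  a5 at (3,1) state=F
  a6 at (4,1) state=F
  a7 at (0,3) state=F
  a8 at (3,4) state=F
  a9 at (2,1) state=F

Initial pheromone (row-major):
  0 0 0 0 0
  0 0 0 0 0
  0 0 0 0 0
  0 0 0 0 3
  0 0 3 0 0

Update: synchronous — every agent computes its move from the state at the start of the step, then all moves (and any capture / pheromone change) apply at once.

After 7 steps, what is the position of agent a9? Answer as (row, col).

t=1: a0@(3,4) a1@(3,4) a2@(4,2) a3@(3,4) a4@(0,0) a5@(4,2) a6@(4,2) a7@(4,2) a8@(3,4) a9@(1,0) | pheromone: 1 0 0 0 0 / 1 0 0 0 0 / 0 0 0 0 0 / 0 0 0 0 6 / 0 0 6 0 0
t=2: a0@(3,4) a1@(3,4) a2@(4,2) a3@(3,4) a4@(0,0) a5@(4,2) a6@(4,2) a7@(4,2) a8@(3,4) a9@(0,0) | pheromone: 2 0 0 0 0 / 0 0 0 0 0 / 0 0 0 0 0 / 0 0 0 0 9 / 0 0 9 0 0
t=3: a0@(3,4) a1@(3,4) a2@(4,2) a3@(3,4) a4@(0,0) a5@(4,2) a6@(4,2) a7@(4,2) a8@(3,4) a9@(0,0) | pheromone: 3 0 0 0 0 / 0 0 0 0 0 / 0 0 0 0 0 / 0 0 0 0 12 / 0 0 12 0 0
t=4: a0@(3,4) a1@(3,4) a2@(4,2) a3@(3,4) a4@(0,0) a5@(4,2) a6@(4,2) a7@(4,2) a8@(3,4) a9@(0,0) | pheromone: 4 0 0 0 0 / 0 0 0 0 0 / 0 0 0 0 0 / 0 0 0 0 15 / 0 0 15 0 0
t=5: a0@(3,4) a1@(3,4) a2@(4,2) a3@(3,4) a4@(0,0) a5@(4,2) a6@(4,2) a7@(4,2) a8@(3,4) a9@(0,0) | pheromone: 5 0 0 0 0 / 0 0 0 0 0 / 0 0 0 0 0 / 0 0 0 0 18 / 0 0 18 0 0
t=6: a0@(3,4) a1@(3,4) a2@(4,2) a3@(3,4) a4@(0,0) a5@(4,2) a6@(4,2) a7@(4,2) a8@(3,4) a9@(0,0) | pheromone: 6 0 0 0 0 / 0 0 0 0 0 / 0 0 0 0 0 / 0 0 0 0 21 / 0 0 21 0 0
t=7: a0@(3,4) a1@(3,4) a2@(4,2) a3@(3,4) a4@(0,0) a5@(4,2) a6@(4,2) a7@(4,2) a8@(3,4) a9@(0,0) | pheromone: 7 0 0 0 0 / 0 0 0 0 0 / 0 0 0 0 0 / 0 0 0 0 24 / 0 0 24 0 0

(0, 0)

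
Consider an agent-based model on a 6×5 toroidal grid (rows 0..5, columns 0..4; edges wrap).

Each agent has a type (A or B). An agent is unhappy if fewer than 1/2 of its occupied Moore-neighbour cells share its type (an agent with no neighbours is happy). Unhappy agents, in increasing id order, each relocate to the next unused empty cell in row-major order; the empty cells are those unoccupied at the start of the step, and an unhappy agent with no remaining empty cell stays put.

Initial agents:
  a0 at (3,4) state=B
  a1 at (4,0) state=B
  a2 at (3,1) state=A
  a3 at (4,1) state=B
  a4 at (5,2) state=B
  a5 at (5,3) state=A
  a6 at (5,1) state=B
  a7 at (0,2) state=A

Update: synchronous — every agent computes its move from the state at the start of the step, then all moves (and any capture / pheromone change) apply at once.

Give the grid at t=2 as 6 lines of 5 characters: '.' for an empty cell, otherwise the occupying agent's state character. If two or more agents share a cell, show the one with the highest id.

A.AA.
.....
.....
....B
BB...
.BB..

t=1: a0@(3,4):B a1@(4,0):B a2@(0,0):A a3@(4,1):B a4@(5,2):B a5@(5,3):A a6@(5,1):B a7@(0,1):A
t=2: a0@(3,4):B a1@(4,0):B a2@(0,0):A a3@(4,1):B a4@(5,2):B a5@(0,2):A a6@(5,1):B a7@(0,3):A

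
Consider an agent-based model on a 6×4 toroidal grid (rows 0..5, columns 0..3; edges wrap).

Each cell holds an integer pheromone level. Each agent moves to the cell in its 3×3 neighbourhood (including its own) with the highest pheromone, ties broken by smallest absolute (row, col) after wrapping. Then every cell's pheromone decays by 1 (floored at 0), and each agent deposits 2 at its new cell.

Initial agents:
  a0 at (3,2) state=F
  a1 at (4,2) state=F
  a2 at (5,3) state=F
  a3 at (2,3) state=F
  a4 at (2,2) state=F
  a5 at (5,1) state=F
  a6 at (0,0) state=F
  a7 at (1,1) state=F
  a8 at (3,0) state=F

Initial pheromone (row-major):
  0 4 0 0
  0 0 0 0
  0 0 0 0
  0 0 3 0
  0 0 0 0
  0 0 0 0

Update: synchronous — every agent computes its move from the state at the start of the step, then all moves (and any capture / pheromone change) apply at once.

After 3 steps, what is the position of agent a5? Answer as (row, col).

t=1: a0@(3,2) a1@(3,2) a2@(0,0) a3@(3,2) a4@(3,2) a5@(0,1) a6@(0,1) a7@(0,1) a8@(2,0) | pheromone: 2 9 0 0 / 0 0 0 0 / 2 0 0 0 / 0 0 10 0 / 0 0 0 0 / 0 0 0 0
t=2: a0@(3,2) a1@(3,2) a2@(0,1) a3@(3,2) a4@(3,2) a5@(0,1) a6@(0,1) a7@(0,1) a8@(2,0) | pheromone: 1 16 0 0 / 0 0 0 0 / 3 0 0 0 / 0 0 17 0 / 0 0 0 0 / 0 0 0 0
t=3: a0@(3,2) a1@(3,2) a2@(0,1) a3@(3,2) a4@(3,2) a5@(0,1) a6@(0,1) a7@(0,1) a8@(2,0) | pheromone: 0 23 0 0 / 0 0 0 0 / 4 0 0 0 / 0 0 24 0 / 0 0 0 0 / 0 0 0 0

(0, 1)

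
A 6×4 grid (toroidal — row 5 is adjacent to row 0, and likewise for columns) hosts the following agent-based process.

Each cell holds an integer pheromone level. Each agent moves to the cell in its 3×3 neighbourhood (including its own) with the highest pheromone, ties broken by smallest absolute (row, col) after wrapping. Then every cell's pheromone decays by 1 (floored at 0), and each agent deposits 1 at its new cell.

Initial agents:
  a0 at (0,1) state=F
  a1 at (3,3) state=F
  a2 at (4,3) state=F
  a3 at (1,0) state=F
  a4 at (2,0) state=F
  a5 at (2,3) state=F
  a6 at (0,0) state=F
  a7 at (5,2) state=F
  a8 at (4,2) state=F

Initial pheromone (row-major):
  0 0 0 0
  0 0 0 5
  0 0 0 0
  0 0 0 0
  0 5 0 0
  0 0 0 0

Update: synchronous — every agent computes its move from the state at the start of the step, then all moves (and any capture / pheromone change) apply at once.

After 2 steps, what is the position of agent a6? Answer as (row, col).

(1, 3)

t=1: a0@(0,0) a1@(2,0) a2@(3,0) a3@(1,3) a4@(1,3) a5@(1,3) a6@(1,3) a7@(4,1) a8@(4,1) | pheromone: 1 0 0 0 / 0 0 0 8 / 1 0 0 0 / 1 0 0 0 / 0 6 0 0 / 0 0 0 0
t=2: a0@(1,3) a1@(1,3) a2@(4,1) a3@(1,3) a4@(1,3) a5@(1,3) a6@(1,3) a7@(4,1) a8@(4,1) | pheromone: 0 0 0 0 / 0 0 0 13 / 0 0 0 0 / 0 0 0 0 / 0 8 0 0 / 0 0 0 0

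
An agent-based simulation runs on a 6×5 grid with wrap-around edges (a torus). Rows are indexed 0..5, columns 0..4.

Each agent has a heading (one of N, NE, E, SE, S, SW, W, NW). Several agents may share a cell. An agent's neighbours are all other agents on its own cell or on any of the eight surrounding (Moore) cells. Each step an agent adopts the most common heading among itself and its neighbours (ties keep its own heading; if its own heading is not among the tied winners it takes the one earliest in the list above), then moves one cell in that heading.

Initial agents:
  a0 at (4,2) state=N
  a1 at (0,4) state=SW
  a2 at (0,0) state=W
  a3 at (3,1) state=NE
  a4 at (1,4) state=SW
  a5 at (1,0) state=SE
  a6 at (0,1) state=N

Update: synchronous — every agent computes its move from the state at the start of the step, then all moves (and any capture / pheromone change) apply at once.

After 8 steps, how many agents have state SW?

t=1: a0@(3,2):N a1@(1,3):SW a2@(1,4):SW a3@(2,2):NE a4@(2,3):SW a5@(2,4):SW a6@(5,1):N
t=2: a0@(2,2):N a1@(2,2):SW a2@(2,3):SW a3@(3,1):SW a4@(3,2):SW a5@(3,3):SW a6@(4,1):N
t=3: a0@(3,1):SW a1@(3,1):SW a2@(3,2):SW a3@(4,0):SW a4@(4,1):SW a5@(4,2):SW a6@(5,0):SW
t=4: a0@(4,0):SW a1@(4,0):SW a2@(4,1):SW a3@(5,4):SW a4@(5,0):SW a5@(5,1):SW a6@(0,4):SW
t=5: a0@(5,4):SW a1@(5,4):SW a2@(5,0):SW a3@(0,3):SW a4@(0,4):SW a5@(0,0):SW a6@(1,3):SW
t=6: a0@(0,3):SW a1@(0,3):SW a2@(0,4):SW a3@(1,2):SW a4@(1,3):SW a5@(1,4):SW a6@(2,2):SW
t=7: a0@(1,2):SW a1@(1,2):SW a2@(1,3):SW a3@(2,1):SW a4@(2,2):SW a5@(2,3):SW a6@(3,1):SW
t=8: a0@(2,1):SW a1@(2,1):SW a2@(2,2):SW a3@(3,0):SW a4@(3,1):SW a5@(3,2):SW a6@(4,0):SW

7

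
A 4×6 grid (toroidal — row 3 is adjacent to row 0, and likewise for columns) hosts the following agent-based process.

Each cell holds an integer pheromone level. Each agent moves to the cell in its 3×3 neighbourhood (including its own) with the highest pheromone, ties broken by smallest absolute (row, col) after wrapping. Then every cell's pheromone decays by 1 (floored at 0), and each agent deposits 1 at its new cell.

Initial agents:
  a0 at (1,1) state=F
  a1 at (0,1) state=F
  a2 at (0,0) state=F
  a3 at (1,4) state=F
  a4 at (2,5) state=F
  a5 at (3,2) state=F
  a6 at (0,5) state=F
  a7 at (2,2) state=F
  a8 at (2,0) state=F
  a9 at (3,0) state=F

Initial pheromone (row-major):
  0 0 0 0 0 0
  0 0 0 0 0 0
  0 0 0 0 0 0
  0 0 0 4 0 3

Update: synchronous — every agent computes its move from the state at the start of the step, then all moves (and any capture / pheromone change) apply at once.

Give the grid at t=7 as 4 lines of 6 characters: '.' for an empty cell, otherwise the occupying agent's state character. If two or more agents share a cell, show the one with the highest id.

......
......
......
...F.F

t=1: a0@(0,0) a1@(0,0) a2@(3,5) a3@(0,3) a4@(3,5) a5@(3,3) a6@(3,5) a7@(3,3) a8@(3,5) a9@(3,5) | pheromone: 2 0 0 1 0 0 / 0 0 0 0 0 0 / 0 0 0 0 0 0 / 0 0 0 5 0 7
t=2: a0@(3,5) a1@(3,5) a2@(3,5) a3@(3,3) a4@(3,5) a5@(3,3) a6@(3,5) a7@(3,3) a8@(3,5) a9@(3,5) | pheromone: 1 0 0 0 0 0 / 0 0 0 0 0 0 / 0 0 0 0 0 0 / 0 0 0 7 0 13
t=3: a0@(3,5) a1@(3,5) a2@(3,5) a3@(3,3) a4@(3,5) a5@(3,3) a6@(3,5) a7@(3,3) a8@(3,5) a9@(3,5) | pheromone: 0 0 0 0 0 0 / 0 0 0 0 0 0 / 0 0 0 0 0 0 / 0 0 0 9 0 19
t=4: a0@(3,5) a1@(3,5) a2@(3,5) a3@(3,3) a4@(3,5) a5@(3,3) a6@(3,5) a7@(3,3) a8@(3,5) a9@(3,5) | pheromone: 0 0 0 0 0 0 / 0 0 0 0 0 0 / 0 0 0 0 0 0 / 0 0 0 11 0 25
t=5: a0@(3,5) a1@(3,5) a2@(3,5) a3@(3,3) a4@(3,5) a5@(3,3) a6@(3,5) a7@(3,3) a8@(3,5) a9@(3,5) | pheromone: 0 0 0 0 0 0 / 0 0 0 0 0 0 / 0 0 0 0 0 0 / 0 0 0 13 0 31
t=6: a0@(3,5) a1@(3,5) a2@(3,5) a3@(3,3) a4@(3,5) a5@(3,3) a6@(3,5) a7@(3,3) a8@(3,5) a9@(3,5) | pheromone: 0 0 0 0 0 0 / 0 0 0 0 0 0 / 0 0 0 0 0 0 / 0 0 0 15 0 37
t=7: a0@(3,5) a1@(3,5) a2@(3,5) a3@(3,3) a4@(3,5) a5@(3,3) a6@(3,5) a7@(3,3) a8@(3,5) a9@(3,5) | pheromone: 0 0 0 0 0 0 / 0 0 0 0 0 0 / 0 0 0 0 0 0 / 0 0 0 17 0 43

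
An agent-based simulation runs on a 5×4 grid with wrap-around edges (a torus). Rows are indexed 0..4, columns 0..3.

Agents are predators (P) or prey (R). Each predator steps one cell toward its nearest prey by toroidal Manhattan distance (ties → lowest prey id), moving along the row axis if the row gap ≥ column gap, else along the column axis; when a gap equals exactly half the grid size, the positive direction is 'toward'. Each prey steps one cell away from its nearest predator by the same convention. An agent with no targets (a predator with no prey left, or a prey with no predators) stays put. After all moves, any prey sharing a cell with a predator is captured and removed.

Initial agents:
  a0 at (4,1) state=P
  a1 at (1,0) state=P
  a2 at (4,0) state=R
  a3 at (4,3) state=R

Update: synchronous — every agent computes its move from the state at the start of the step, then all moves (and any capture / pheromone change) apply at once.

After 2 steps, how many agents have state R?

2

t=1: a0@(4,0):P a1@(0,0):P a2@(4,3):R a3@(4,2):R
t=2: a0@(4,3):P a1@(4,0):P a2@(4,2):R a3@(4,1):R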